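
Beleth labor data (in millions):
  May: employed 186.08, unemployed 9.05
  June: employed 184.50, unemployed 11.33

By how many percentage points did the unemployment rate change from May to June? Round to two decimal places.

May: labor force = 186.08 + 9.05 = 195.13; u = 9.05/195.13 = 4.64%.
June: labor force = 184.50 + 11.33 = 195.83; u = 11.33/195.83 = 5.79%.
Change = 5.79% − 4.64% = +1.15 pp.

The unemployment rate changed by +1.15 percentage points.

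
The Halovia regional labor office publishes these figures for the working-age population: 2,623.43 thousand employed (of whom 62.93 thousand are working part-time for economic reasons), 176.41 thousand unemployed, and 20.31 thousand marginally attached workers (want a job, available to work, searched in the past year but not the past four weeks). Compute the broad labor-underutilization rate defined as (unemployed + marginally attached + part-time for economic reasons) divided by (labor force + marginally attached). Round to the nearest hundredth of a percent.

Labor force = 2,623.43 + 176.41 = 2,799.84 thousand.
Numerator = 176.41 + 20.31 + 62.93 = 259.65 thousand.
Denominator = 2,799.84 + 20.31 = 2,820.15 thousand.
Broad rate = 259.65 / 2,820.15 = 9.21%.

Broad underutilization rate ≈ 9.21%.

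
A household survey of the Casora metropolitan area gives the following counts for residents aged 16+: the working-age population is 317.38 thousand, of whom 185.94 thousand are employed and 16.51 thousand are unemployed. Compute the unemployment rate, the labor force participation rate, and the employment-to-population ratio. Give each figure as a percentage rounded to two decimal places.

Labor force = employed + unemployed = 185.94 + 16.51 = 202.45 thousand.
Unemployment rate = 16.51 / 202.45 = 8.16%.
Labor force participation rate = 202.45 / 317.38 = 63.79%.
Employment-population ratio = 185.94 / 317.38 = 58.59%.

Unemployment rate ≈ 8.16%; labor force participation rate ≈ 63.79%; employment-population ratio ≈ 58.59%.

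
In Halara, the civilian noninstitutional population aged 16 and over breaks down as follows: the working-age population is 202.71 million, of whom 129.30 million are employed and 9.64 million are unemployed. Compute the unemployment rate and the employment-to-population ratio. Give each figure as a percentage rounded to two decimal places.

Labor force = employed + unemployed = 129.30 + 9.64 = 138.94 million.
Unemployment rate = 9.64 / 138.94 = 6.94%.
Employment-population ratio = 129.30 / 202.71 = 63.79%.

Unemployment rate ≈ 6.94%; employment-population ratio ≈ 63.79%.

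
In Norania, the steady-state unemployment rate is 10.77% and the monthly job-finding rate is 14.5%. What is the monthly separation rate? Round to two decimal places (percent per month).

From u* = s/(s+f): s = u·f/(1−u).
s = 0.1077 × 14.5 / (1 − 0.1077) = 1.5616 / 0.8923 ≈ 1.75% per month.

Separation rate ≈ 1.75% per month.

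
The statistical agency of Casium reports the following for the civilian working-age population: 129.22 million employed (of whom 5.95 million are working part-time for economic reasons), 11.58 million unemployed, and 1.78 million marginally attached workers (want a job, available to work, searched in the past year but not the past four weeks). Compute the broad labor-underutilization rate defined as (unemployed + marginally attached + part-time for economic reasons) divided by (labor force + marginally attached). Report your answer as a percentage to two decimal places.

Broad underutilization rate ≈ 13.54%.

Labor force = 129.22 + 11.58 = 140.80 million.
Numerator = 11.58 + 1.78 + 5.95 = 19.31 million.
Denominator = 140.80 + 1.78 = 142.58 million.
Broad rate = 19.31 / 142.58 = 13.54%.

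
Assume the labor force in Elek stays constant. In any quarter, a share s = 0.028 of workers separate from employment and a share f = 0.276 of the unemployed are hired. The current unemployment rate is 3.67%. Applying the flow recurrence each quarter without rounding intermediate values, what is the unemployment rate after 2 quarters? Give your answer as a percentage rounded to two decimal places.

Unemployment rate after two quarters ≈ 6.53%.

With a fixed labor force, u_{t+1} = u_t + s·(1−u_t) − f·u_t = u_t·(1−s−f) + s.
Here 1−s−f = 0.696 and s = 0.028.
u_1 = 0.036700 × 0.696 + 0.028 = 0.053543.
u_2 = 0.053543 × 0.696 + 0.028 = 0.065266.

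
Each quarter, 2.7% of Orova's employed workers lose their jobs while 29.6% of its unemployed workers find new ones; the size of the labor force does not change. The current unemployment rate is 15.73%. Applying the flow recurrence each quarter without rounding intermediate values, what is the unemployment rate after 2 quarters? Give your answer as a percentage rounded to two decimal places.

Unemployment rate after two quarters ≈ 11.74%.

With a fixed labor force, u_{t+1} = u_t + s·(1−u_t) − f·u_t = u_t·(1−s−f) + s.
Here 1−s−f = 0.677 and s = 0.027.
u_1 = 0.157300 × 0.677 + 0.027 = 0.133492.
u_2 = 0.133492 × 0.677 + 0.027 = 0.117374.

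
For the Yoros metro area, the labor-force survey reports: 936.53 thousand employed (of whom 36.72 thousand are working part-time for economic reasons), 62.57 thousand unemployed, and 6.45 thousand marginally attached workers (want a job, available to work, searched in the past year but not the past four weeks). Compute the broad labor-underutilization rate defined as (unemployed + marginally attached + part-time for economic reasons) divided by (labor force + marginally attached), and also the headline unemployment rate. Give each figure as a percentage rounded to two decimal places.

Labor force = 936.53 + 62.57 = 999.10 thousand.
Numerator = 62.57 + 6.45 + 36.72 = 105.74 thousand.
Denominator = 999.10 + 6.45 = 1,005.55 thousand.
Broad rate = 105.74 / 1,005.55 = 10.52%.
Headline unemployment rate = 62.57 / 999.10 = 6.26%.

Broad underutilization rate ≈ 10.52%; headline unemployment rate ≈ 6.26%.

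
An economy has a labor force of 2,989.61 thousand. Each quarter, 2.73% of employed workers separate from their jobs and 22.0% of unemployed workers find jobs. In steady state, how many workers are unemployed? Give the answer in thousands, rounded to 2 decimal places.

Steady-state unemployment rate u* = s/(s+f) = 2.73/(2.73+22.0) = 0.110392.
Unemployed = u* × labor force = 0.110392 × 2,989.61 ≈ 330.03 thousand.

About 330.03 thousand are unemployed in steady state.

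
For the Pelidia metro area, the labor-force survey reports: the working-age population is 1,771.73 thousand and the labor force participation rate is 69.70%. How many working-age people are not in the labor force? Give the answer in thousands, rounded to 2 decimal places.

About 536.83 thousand are not in the labor force.

Share not in the labor force = 1 − 0.6970 = 0.3030.
Not in labor force = 0.3030 × 1,771.73 ≈ 536.83 thousand.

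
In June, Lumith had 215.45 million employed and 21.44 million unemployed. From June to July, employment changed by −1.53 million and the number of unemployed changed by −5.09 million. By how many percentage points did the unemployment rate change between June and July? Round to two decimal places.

The unemployment rate changed by −1.95 percentage points.

June: labor force = 215.45 + 21.44 = 236.89; u = 21.44/236.89 = 9.05%.
July: labor force = 213.92 + 16.35 = 230.27; u = 16.35/230.27 = 7.10%.
Change = 7.10% − 9.05% = −1.95 pp.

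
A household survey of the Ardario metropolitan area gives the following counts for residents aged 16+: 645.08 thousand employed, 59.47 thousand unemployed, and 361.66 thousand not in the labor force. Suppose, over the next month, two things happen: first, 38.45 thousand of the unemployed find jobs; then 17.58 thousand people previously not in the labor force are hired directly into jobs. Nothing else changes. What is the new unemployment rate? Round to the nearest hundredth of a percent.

Initially, labor force = 645.08 + 59.47 = 704.55 thousand, so u = 59.47/704.55 = 8.44%.
After the first change, unemployed falls and employed rises by 38.45; labor force unchanged → E = 683.53, U = 21.02, labor force = 704.55 thousand.
After the second change, employed and labor force both rise by 17.58; unemployed unchanged → E = 701.11, U = 21.02, labor force = 722.13 thousand.
New unemployment rate = 21.02 / 722.13 = 2.91%.

New unemployment rate ≈ 2.91%.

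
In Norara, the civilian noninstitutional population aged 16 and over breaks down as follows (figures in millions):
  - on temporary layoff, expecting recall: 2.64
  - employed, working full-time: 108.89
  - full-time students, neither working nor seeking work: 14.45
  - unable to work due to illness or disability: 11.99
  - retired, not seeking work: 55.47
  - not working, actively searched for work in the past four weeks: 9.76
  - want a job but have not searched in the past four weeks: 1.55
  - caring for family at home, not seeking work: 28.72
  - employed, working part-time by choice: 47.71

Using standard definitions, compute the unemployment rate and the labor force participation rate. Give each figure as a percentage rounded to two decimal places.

Employed = 108.89 + 47.71 = 156.60 million.
Unemployed = 2.64 + 9.76 = 12.40 million (jobless and actively searching, or on temporary layoff).
Labor force = 156.60 + 12.40 = 169.00 million.
Not in labor force = 14.45 + 11.99 + 55.47 + 1.55 + 28.72 = 112.18 million (those not working and not actively searching are outside the labor force — including those who want a job but have given up searching).
Civilian working-age population = 169.00 + 112.18 = 281.18 million.
Unemployment rate = 12.40 / 169.00 = 7.34%.
Labor force participation rate = 169.00 / 281.18 = 60.10%.

Unemployment rate ≈ 7.34%; labor force participation rate ≈ 60.10%.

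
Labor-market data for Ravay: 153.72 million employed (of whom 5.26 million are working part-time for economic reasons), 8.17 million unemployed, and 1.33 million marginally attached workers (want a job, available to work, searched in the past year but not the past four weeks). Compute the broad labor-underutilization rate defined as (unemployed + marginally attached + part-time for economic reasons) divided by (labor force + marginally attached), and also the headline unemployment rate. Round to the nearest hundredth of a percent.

Broad underutilization rate ≈ 9.04%; headline unemployment rate ≈ 5.05%.

Labor force = 153.72 + 8.17 = 161.89 million.
Numerator = 8.17 + 1.33 + 5.26 = 14.76 million.
Denominator = 161.89 + 1.33 = 163.22 million.
Broad rate = 14.76 / 163.22 = 9.04%.
Headline unemployment rate = 8.17 / 161.89 = 5.05%.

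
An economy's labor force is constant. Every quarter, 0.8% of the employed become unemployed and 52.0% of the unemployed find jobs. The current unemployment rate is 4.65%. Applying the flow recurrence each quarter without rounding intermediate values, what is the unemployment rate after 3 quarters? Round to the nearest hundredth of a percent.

Unemployment rate after three quarters ≈ 1.84%.

With a fixed labor force, u_{t+1} = u_t + s·(1−u_t) − f·u_t = u_t·(1−s−f) + s.
Here 1−s−f = 0.472 and s = 0.008.
u_1 = 0.046500 × 0.472 + 0.008 = 0.029948.
u_2 = 0.029948 × 0.472 + 0.008 = 0.022135.
u_3 = 0.022135 × 0.472 + 0.008 = 0.018448.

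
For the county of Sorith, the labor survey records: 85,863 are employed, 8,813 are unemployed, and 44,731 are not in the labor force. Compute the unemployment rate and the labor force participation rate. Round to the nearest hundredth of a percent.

Labor force = employed + unemployed = 85,863 + 8,813 = 94,676.
Working-age population = 94,676 + 44,731 = 139,407.
Unemployment rate = 8,813 / 94,676 = 9.31%.
Labor force participation rate = 94,676 / 139,407 = 67.91%.

Unemployment rate ≈ 9.31%; labor force participation rate ≈ 67.91%.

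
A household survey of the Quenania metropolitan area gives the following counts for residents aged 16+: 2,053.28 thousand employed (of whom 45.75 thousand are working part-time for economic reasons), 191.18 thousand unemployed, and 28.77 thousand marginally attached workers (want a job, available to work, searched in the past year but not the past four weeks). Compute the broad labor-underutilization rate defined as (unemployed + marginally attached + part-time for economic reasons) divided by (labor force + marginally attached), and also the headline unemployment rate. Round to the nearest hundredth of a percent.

Broad underutilization rate ≈ 11.69%; headline unemployment rate ≈ 8.52%.

Labor force = 2,053.28 + 191.18 = 2,244.46 thousand.
Numerator = 191.18 + 28.77 + 45.75 = 265.70 thousand.
Denominator = 2,244.46 + 28.77 = 2,273.23 thousand.
Broad rate = 265.70 / 2,273.23 = 11.69%.
Headline unemployment rate = 191.18 / 2,244.46 = 8.52%.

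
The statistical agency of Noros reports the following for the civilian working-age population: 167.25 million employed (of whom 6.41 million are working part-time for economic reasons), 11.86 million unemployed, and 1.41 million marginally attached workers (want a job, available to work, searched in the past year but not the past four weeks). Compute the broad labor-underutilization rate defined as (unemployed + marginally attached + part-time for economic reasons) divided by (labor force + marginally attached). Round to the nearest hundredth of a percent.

Labor force = 167.25 + 11.86 = 179.11 million.
Numerator = 11.86 + 1.41 + 6.41 = 19.68 million.
Denominator = 179.11 + 1.41 = 180.52 million.
Broad rate = 19.68 / 180.52 = 10.90%.

Broad underutilization rate ≈ 10.90%.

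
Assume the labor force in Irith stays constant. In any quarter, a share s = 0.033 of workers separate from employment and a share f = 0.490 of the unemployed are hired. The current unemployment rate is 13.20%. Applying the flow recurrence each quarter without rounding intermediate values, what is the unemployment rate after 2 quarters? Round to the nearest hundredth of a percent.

With a fixed labor force, u_{t+1} = u_t + s·(1−u_t) − f·u_t = u_t·(1−s−f) + s.
Here 1−s−f = 0.477 and s = 0.033.
u_1 = 0.132000 × 0.477 + 0.033 = 0.095964.
u_2 = 0.095964 × 0.477 + 0.033 = 0.078775.

Unemployment rate after two quarters ≈ 7.88%.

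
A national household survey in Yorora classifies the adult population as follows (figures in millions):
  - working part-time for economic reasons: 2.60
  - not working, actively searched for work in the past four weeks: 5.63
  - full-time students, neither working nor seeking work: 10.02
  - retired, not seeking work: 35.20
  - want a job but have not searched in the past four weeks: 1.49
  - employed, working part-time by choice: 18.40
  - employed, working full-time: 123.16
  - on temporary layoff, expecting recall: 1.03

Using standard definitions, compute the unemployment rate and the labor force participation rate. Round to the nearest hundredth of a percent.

Employed = 2.60 + 18.40 + 123.16 = 144.16 million (anyone who worked, including part-time for economic reasons, counts as employed).
Unemployed = 5.63 + 1.03 = 6.66 million (jobless and actively searching, or on temporary layoff).
Labor force = 144.16 + 6.66 = 150.82 million.
Not in labor force = 10.02 + 35.20 + 1.49 = 46.71 million (those not working and not actively searching are outside the labor force — including those who want a job but have given up searching).
Civilian working-age population = 150.82 + 46.71 = 197.53 million.
Unemployment rate = 6.66 / 150.82 = 4.42%.
Labor force participation rate = 150.82 / 197.53 = 76.35%.

Unemployment rate ≈ 4.42%; labor force participation rate ≈ 76.35%.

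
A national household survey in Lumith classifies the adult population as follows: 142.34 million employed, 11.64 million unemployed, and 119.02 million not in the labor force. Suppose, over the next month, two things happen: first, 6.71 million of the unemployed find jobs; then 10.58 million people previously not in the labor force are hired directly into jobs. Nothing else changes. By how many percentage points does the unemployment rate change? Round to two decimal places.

The unemployment rate changes by −4.56 percentage points.

Initially, labor force = 142.34 + 11.64 = 153.98 million, so u = 11.64/153.98 = 7.56%.
After the first change, unemployed falls and employed rises by 6.71; labor force unchanged → E = 149.05, U = 4.93, labor force = 153.98 million.
After the second change, employed and labor force both rise by 10.58; unemployed unchanged → E = 159.63, U = 4.93, labor force = 164.56 million.
New unemployment rate = 4.93 / 164.56 = 3.00%.
Change = 3.00% − 7.56% = −4.56 percentage points.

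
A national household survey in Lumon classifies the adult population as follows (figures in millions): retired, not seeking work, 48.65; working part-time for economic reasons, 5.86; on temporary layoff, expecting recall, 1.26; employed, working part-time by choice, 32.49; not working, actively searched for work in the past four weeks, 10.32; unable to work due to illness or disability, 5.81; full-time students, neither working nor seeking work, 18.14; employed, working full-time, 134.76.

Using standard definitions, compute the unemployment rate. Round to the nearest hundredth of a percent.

Employed = 5.86 + 32.49 + 134.76 = 173.11 million (anyone who worked, including part-time for economic reasons, counts as employed).
Unemployed = 1.26 + 10.32 = 11.58 million (jobless and actively searching, or on temporary layoff).
Labor force = 173.11 + 11.58 = 184.69 million.
Unemployment rate = 11.58 / 184.69 = 6.27%.

Unemployment rate ≈ 6.27%.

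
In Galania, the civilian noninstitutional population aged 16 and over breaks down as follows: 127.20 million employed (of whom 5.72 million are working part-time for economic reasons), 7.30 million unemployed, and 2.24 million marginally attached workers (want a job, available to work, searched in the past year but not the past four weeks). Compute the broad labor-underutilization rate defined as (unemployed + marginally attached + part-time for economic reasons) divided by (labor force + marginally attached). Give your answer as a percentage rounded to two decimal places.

Broad underutilization rate ≈ 11.16%.

Labor force = 127.20 + 7.30 = 134.50 million.
Numerator = 7.30 + 2.24 + 5.72 = 15.26 million.
Denominator = 134.50 + 2.24 = 136.74 million.
Broad rate = 15.26 / 136.74 = 11.16%.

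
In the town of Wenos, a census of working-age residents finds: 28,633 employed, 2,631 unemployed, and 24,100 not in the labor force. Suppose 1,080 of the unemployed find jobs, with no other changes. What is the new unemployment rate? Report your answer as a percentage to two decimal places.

New unemployment rate ≈ 4.96%.

Initially, labor force = 28,633 + 2,631 = 31,264, so u = 2,631/31,264 = 8.42%.
After the change, unemployed falls and employed rises by 1,080; labor force unchanged → E = 29,713, U = 1,551, labor force = 31,264.
New unemployment rate = 1,551 / 31,264 = 4.96%.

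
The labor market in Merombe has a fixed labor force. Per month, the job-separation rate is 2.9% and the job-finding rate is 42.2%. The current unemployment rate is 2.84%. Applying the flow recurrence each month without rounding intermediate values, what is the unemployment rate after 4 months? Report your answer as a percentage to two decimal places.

Unemployment rate after four months ≈ 6.10%.

With a fixed labor force, u_{t+1} = u_t + s·(1−u_t) − f·u_t = u_t·(1−s−f) + s.
Here 1−s−f = 0.549 and s = 0.029.
u_1 = 0.028400 × 0.549 + 0.029 = 0.044592.
u_2 = 0.044592 × 0.549 + 0.029 = 0.053481.
u_3 = 0.053481 × 0.549 + 0.029 = 0.058361.
u_4 = 0.058361 × 0.549 + 0.029 = 0.061040.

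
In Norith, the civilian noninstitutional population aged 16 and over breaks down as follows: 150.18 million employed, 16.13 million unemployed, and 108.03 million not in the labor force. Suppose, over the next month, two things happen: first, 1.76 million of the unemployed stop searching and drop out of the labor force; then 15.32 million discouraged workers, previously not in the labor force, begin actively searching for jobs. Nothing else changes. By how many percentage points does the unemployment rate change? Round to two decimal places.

Initially, labor force = 150.18 + 16.13 = 166.31 million, so u = 16.13/166.31 = 9.70%.
After the first change, unemployed and labor force both fall by 1.76 → E = 150.18, U = 14.37, labor force = 164.55 million.
After the second change, unemployed and labor force both rise by 15.32 → E = 150.18, U = 29.69, labor force = 179.87 million.
New unemployment rate = 29.69 / 179.87 = 16.51%.
Change = 16.51% − 9.70% = +6.81 percentage points.

The unemployment rate changes by +6.81 percentage points.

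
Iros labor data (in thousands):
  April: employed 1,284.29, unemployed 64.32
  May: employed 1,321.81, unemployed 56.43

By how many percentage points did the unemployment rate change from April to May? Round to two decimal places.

The unemployment rate changed by −0.68 percentage points.

April: labor force = 1,284.29 + 64.32 = 1,348.61; u = 64.32/1,348.61 = 4.77%.
May: labor force = 1,321.81 + 56.43 = 1,378.24; u = 56.43/1,378.24 = 4.09%.
Change = 4.09% − 4.77% = −0.68 pp.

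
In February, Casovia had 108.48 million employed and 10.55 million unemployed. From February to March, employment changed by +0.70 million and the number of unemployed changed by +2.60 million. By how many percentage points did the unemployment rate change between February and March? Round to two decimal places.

February: labor force = 108.48 + 10.55 = 119.03; u = 10.55/119.03 = 8.86%.
March: labor force = 109.18 + 13.15 = 122.33; u = 13.15/122.33 = 10.75%.
Change = 10.75% − 8.86% = +1.89 pp.

The unemployment rate changed by +1.89 percentage points.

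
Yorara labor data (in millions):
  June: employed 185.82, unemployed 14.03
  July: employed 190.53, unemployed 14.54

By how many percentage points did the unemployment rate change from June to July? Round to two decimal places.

June: labor force = 185.82 + 14.03 = 199.85; u = 14.03/199.85 = 7.02%.
July: labor force = 190.53 + 14.54 = 205.07; u = 14.54/205.07 = 7.09%.
Change = 7.09% − 7.02% = +0.07 pp.

The unemployment rate changed by +0.07 percentage points.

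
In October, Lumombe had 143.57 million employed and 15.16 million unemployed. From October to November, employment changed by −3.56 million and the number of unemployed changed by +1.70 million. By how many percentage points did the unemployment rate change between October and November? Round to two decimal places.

The unemployment rate changed by +1.20 percentage points.

October: labor force = 143.57 + 15.16 = 158.73; u = 15.16/158.73 = 9.55%.
November: labor force = 140.01 + 16.86 = 156.87; u = 16.86/156.87 = 10.75%.
Change = 10.75% − 9.55% = +1.20 pp.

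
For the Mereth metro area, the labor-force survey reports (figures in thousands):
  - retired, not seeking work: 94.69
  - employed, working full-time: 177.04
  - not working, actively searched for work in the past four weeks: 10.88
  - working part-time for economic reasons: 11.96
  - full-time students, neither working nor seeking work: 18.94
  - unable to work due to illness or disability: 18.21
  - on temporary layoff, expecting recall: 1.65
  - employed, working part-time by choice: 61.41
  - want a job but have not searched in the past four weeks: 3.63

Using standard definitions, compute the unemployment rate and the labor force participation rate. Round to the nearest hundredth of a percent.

Employed = 177.04 + 11.96 + 61.41 = 250.41 thousand (anyone who worked, including part-time for economic reasons, counts as employed).
Unemployed = 10.88 + 1.65 = 12.53 thousand (jobless and actively searching, or on temporary layoff).
Labor force = 250.41 + 12.53 = 262.94 thousand.
Not in labor force = 94.69 + 18.94 + 18.21 + 3.63 = 135.47 thousand (those not working and not actively searching are outside the labor force — including those who want a job but have given up searching).
Civilian working-age population = 262.94 + 135.47 = 398.41 thousand.
Unemployment rate = 12.53 / 262.94 = 4.77%.
Labor force participation rate = 262.94 / 398.41 = 66.00%.

Unemployment rate ≈ 4.77%; labor force participation rate ≈ 66.00%.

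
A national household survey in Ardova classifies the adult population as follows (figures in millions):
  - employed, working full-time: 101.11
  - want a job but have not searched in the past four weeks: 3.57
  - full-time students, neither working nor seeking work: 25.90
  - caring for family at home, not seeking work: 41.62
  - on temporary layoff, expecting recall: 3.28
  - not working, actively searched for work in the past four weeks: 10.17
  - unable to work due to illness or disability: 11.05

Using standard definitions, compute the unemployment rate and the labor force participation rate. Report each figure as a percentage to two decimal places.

Employed = 101.11 million.
Unemployed = 3.28 + 10.17 = 13.45 million (jobless and actively searching, or on temporary layoff).
Labor force = 101.11 + 13.45 = 114.56 million.
Not in labor force = 3.57 + 25.90 + 41.62 + 11.05 = 82.14 million (those not working and not actively searching are outside the labor force — including those who want a job but have given up searching).
Civilian working-age population = 114.56 + 82.14 = 196.70 million.
Unemployment rate = 13.45 / 114.56 = 11.74%.
Labor force participation rate = 114.56 / 196.70 = 58.24%.

Unemployment rate ≈ 11.74%; labor force participation rate ≈ 58.24%.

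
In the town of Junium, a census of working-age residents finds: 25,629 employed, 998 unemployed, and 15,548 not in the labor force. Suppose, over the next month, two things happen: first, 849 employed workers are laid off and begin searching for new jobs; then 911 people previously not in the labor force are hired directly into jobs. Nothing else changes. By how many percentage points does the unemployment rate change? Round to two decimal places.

The unemployment rate changes by +2.96 percentage points.

Initially, labor force = 25,629 + 998 = 26,627, so u = 998/26,627 = 3.75%.
After the first change, employed falls and unemployed rises by 849; labor force unchanged → E = 24,780, U = 1,847, labor force = 26,627.
After the second change, employed and labor force both rise by 911; unemployed unchanged → E = 25,691, U = 1,847, labor force = 27,538.
New unemployment rate = 1,847 / 27,538 = 6.71%.
Change = 6.71% − 3.75% = +2.96 percentage points.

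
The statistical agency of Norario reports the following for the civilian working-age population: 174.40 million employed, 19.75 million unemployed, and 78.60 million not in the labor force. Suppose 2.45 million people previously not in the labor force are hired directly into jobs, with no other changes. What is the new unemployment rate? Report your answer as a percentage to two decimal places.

Initially, labor force = 174.40 + 19.75 = 194.15 million, so u = 19.75/194.15 = 10.17%.
After the change, employed and labor force both rise by 2.45; unemployed unchanged → E = 176.85, U = 19.75, labor force = 196.60 million.
New unemployment rate = 19.75 / 196.60 = 10.05%.

New unemployment rate ≈ 10.05%.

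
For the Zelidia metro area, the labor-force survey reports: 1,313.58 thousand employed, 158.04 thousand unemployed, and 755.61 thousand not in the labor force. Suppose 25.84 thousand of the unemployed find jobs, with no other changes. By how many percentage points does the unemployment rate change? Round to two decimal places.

Initially, labor force = 1,313.58 + 158.04 = 1,471.62 thousand, so u = 158.04/1,471.62 = 10.74%.
After the change, unemployed falls and employed rises by 25.84; labor force unchanged → E = 1,339.42, U = 132.20, labor force = 1,471.62 thousand.
New unemployment rate = 132.20 / 1,471.62 = 8.98%.
Change = 8.98% − 10.74% = −1.76 percentage points.

The unemployment rate changes by −1.76 percentage points.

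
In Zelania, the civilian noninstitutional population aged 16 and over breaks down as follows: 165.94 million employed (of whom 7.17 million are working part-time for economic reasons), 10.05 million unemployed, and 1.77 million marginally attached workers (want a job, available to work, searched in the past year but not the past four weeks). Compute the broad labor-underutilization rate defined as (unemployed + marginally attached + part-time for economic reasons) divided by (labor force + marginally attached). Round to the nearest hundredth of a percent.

Broad underutilization rate ≈ 10.68%.

Labor force = 165.94 + 10.05 = 175.99 million.
Numerator = 10.05 + 1.77 + 7.17 = 18.99 million.
Denominator = 175.99 + 1.77 = 177.76 million.
Broad rate = 18.99 / 177.76 = 10.68%.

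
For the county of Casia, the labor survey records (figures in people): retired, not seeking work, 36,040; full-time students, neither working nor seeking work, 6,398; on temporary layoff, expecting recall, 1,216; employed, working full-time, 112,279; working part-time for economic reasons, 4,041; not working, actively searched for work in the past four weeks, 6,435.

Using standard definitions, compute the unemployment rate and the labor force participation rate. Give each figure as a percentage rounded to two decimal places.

Unemployment rate ≈ 6.17%; labor force participation rate ≈ 74.50%.

Employed = 112,279 + 4,041 = 116,320 (anyone who worked, including part-time for economic reasons, counts as employed).
Unemployed = 1,216 + 6,435 = 7,651 (jobless and actively searching, or on temporary layoff).
Labor force = 116,320 + 7,651 = 123,971.
Not in labor force = 36,040 + 6,398 = 42,438 (those not working and not actively searching are outside the labor force).
Civilian working-age population = 123,971 + 42,438 = 166,409.
Unemployment rate = 7,651 / 123,971 = 6.17%.
Labor force participation rate = 123,971 / 166,409 = 74.50%.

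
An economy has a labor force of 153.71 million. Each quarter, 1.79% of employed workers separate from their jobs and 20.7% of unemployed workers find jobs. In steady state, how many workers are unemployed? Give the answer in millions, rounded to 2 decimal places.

About 12.23 million are unemployed in steady state.

Steady-state unemployment rate u* = s/(s+f) = 1.79/(1.79+20.7) = 0.079591.
Unemployed = u* × labor force = 0.079591 × 153.71 ≈ 12.23 million.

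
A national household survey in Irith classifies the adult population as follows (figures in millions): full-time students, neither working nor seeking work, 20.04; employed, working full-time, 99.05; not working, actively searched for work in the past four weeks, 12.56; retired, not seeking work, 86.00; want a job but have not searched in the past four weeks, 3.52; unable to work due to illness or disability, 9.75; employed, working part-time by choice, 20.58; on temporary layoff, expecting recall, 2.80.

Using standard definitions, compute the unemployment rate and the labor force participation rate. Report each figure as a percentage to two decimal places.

Unemployment rate ≈ 11.38%; labor force participation rate ≈ 53.08%.

Employed = 99.05 + 20.58 = 119.63 million.
Unemployed = 12.56 + 2.80 = 15.36 million (jobless and actively searching, or on temporary layoff).
Labor force = 119.63 + 15.36 = 134.99 million.
Not in labor force = 20.04 + 86.00 + 3.52 + 9.75 = 119.31 million (those not working and not actively searching are outside the labor force — including those who want a job but have given up searching).
Civilian working-age population = 134.99 + 119.31 = 254.30 million.
Unemployment rate = 15.36 / 134.99 = 11.38%.
Labor force participation rate = 134.99 / 254.30 = 53.08%.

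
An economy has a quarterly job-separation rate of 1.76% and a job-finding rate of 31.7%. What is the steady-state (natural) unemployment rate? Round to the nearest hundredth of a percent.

Steady-state unemployment rate ≈ 5.26%.

At steady state the flows balance: s·E = f·U, so U/(E+U) = s/(s+f).
u* = 1.76 / (1.76 + 31.7) = 1.76 / 33.46 = 5.26%.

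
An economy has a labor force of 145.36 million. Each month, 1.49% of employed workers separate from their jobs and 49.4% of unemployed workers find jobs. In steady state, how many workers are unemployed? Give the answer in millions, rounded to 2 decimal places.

About 4.26 million are unemployed in steady state.

Steady-state unemployment rate u* = s/(s+f) = 1.49/(1.49+49.4) = 0.029279.
Unemployed = u* × labor force = 0.029279 × 145.36 ≈ 4.26 million.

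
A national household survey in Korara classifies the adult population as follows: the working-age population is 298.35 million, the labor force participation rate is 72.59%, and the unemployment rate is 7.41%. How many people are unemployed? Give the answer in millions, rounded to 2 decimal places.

About 16.05 million are unemployed.

Labor force = 0.7259 × 298.35 = 216.57 million.
Unemployed = 0.0741 × 216.57 ≈ 16.05 million.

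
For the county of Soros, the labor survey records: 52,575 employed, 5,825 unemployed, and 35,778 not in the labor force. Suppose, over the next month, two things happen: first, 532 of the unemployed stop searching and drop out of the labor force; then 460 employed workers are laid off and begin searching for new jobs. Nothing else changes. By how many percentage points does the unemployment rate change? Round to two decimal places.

Initially, labor force = 52,575 + 5,825 = 58,400, so u = 5,825/58,400 = 9.97%.
After the first change, unemployed and labor force both fall by 532 → E = 52,575, U = 5,293, labor force = 57,868.
After the second change, employed falls and unemployed rises by 460; labor force unchanged → E = 52,115, U = 5,753, labor force = 57,868.
New unemployment rate = 5,753 / 57,868 = 9.94%.
Change = 9.94% − 9.97% = −0.03 percentage points.

The unemployment rate changes by −0.03 percentage points.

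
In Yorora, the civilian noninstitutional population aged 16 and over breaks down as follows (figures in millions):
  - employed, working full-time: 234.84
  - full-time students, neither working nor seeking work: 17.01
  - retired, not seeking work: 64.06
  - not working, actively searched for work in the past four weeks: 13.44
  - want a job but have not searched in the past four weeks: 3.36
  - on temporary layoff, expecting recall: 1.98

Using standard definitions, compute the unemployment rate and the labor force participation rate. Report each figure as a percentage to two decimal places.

Unemployment rate ≈ 6.16%; labor force participation rate ≈ 74.77%.

Employed = 234.84 million.
Unemployed = 13.44 + 1.98 = 15.42 million (jobless and actively searching, or on temporary layoff).
Labor force = 234.84 + 15.42 = 250.26 million.
Not in labor force = 17.01 + 64.06 + 3.36 = 84.43 million (those not working and not actively searching are outside the labor force — including those who want a job but have given up searching).
Civilian working-age population = 250.26 + 84.43 = 334.69 million.
Unemployment rate = 15.42 / 250.26 = 6.16%.
Labor force participation rate = 250.26 / 334.69 = 74.77%.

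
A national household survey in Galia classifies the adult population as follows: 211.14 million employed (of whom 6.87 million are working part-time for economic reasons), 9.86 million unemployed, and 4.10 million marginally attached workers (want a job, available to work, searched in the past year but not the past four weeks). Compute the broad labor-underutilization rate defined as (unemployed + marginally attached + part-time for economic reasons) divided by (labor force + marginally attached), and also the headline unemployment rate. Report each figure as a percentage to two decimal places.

Broad underutilization rate ≈ 9.25%; headline unemployment rate ≈ 4.46%.

Labor force = 211.14 + 9.86 = 221.00 million.
Numerator = 9.86 + 4.10 + 6.87 = 20.83 million.
Denominator = 221.00 + 4.10 = 225.10 million.
Broad rate = 20.83 / 225.10 = 9.25%.
Headline unemployment rate = 9.86 / 221.00 = 4.46%.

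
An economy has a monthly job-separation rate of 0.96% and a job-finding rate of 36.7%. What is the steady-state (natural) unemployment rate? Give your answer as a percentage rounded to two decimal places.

Steady-state unemployment rate ≈ 2.55%.

At steady state the flows balance: s·E = f·U, so U/(E+U) = s/(s+f).
u* = 0.96 / (0.96 + 36.7) = 0.96 / 37.66 = 2.55%.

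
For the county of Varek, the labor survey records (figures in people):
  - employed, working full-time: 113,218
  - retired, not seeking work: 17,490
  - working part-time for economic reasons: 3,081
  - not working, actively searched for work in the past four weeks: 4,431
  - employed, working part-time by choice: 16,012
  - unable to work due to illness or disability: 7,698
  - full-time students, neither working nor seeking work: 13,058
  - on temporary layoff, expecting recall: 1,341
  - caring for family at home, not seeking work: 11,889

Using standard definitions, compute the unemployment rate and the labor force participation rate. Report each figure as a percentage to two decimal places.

Employed = 113,218 + 3,081 + 16,012 = 132,311 (anyone who worked, including part-time for economic reasons, counts as employed).
Unemployed = 4,431 + 1,341 = 5,772 (jobless and actively searching, or on temporary layoff).
Labor force = 132,311 + 5,772 = 138,083.
Not in labor force = 17,490 + 7,698 + 13,058 + 11,889 = 50,135 (those not working and not actively searching are outside the labor force).
Civilian working-age population = 138,083 + 50,135 = 188,218.
Unemployment rate = 5,772 / 138,083 = 4.18%.
Labor force participation rate = 138,083 / 188,218 = 73.36%.

Unemployment rate ≈ 4.18%; labor force participation rate ≈ 73.36%.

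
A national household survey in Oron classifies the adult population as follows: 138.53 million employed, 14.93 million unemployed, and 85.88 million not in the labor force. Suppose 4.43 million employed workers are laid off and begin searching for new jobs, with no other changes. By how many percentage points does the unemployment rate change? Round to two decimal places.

The unemployment rate changes by +2.89 percentage points.

Initially, labor force = 138.53 + 14.93 = 153.46 million, so u = 14.93/153.46 = 9.73%.
After the change, employed falls and unemployed rises by 4.43; labor force unchanged → E = 134.10, U = 19.36, labor force = 153.46 million.
New unemployment rate = 19.36 / 153.46 = 12.62%.
Change = 12.62% − 9.73% = +2.89 percentage points.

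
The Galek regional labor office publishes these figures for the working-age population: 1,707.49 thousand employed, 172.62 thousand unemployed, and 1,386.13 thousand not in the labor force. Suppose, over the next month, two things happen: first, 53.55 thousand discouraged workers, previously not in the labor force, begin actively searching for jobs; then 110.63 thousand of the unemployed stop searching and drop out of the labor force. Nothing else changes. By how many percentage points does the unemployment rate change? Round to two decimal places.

The unemployment rate changes by −2.84 percentage points.

Initially, labor force = 1,707.49 + 172.62 = 1,880.11 thousand, so u = 172.62/1,880.11 = 9.18%.
After the first change, unemployed and labor force both rise by 53.55 → E = 1,707.49, U = 226.17, labor force = 1,933.66 thousand.
After the second change, unemployed and labor force both fall by 110.63 → E = 1,707.49, U = 115.54, labor force = 1,823.03 thousand.
New unemployment rate = 115.54 / 1,823.03 = 6.34%.
Change = 6.34% − 9.18% = −2.84 percentage points.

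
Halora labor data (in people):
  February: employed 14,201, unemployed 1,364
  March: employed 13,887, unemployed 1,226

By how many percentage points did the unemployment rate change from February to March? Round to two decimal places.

February: labor force = 14,201 + 1,364 = 15,565; u = 1,364/15,565 = 8.76%.
March: labor force = 13,887 + 1,226 = 15,113; u = 1,226/15,113 = 8.11%.
Change = 8.11% − 8.76% = −0.65 pp.

The unemployment rate changed by −0.65 percentage points.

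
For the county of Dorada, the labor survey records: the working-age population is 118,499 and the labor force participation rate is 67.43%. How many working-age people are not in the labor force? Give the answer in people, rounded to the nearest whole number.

About 38,595 are not in the labor force.

Share not in the labor force = 1 − 0.6743 = 0.3257.
Not in labor force = 0.3257 × 118,499 ≈ 38,595.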